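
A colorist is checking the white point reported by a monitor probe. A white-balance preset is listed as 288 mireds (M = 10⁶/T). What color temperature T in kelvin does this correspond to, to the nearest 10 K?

T = 10⁶ / 288 = 3472.22 K → 3470 K.

3470 K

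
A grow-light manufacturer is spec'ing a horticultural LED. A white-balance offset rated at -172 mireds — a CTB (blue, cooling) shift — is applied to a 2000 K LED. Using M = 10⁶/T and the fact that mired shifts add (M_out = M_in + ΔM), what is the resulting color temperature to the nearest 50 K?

M_in = 10⁶/2000 = 500.00 mireds.
M_out = 500.00 + (-172) = 328.00 mireds.
T_out = 10⁶/328.00 = 3048.8 K → 3050 K.

3050 K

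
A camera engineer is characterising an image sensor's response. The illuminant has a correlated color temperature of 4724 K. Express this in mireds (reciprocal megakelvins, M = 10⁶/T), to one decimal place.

M = 10⁶ / 4724 = 211.685 → 211.7 mireds.

211.7 mireds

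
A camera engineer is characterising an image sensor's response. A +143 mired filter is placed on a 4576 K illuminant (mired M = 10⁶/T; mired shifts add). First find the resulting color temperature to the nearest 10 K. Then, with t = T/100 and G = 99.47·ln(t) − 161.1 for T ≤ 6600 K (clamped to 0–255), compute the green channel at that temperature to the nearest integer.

169

M_in = 10⁶/4576 = 218.53; M_out = 218.53 + (+143) = 361.53.
T_out = 10⁶/361.53 = 2766.0 K → 2770 K; t = 27.7.
G = 99.47·ln 27.7 − 161.1 = 99.47·3.3214 − 161.1 = 169.283.
Rounded: 169.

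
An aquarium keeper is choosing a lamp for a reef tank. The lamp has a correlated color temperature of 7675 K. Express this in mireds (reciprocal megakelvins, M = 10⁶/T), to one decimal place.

130.3 mireds

M = 10⁶ / 7675 = 130.293 → 130.3 mireds.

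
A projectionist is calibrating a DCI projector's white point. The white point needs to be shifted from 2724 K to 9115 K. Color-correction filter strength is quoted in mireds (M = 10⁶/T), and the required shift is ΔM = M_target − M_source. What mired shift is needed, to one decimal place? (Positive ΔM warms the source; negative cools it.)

-257.4 mireds

M_source = 10⁶/2724 = 367.107; M_target = 10⁶/9115 = 109.709.
ΔM = 109.709 − 367.107 = -257.398 → -257.4 mireds, a cooling shift.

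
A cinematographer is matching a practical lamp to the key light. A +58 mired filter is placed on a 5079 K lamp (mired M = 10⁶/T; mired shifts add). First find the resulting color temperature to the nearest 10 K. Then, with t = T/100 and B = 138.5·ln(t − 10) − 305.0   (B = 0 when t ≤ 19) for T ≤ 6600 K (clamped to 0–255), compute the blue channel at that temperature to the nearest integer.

M_in = 10⁶/5079 = 196.89; M_out = 196.89 + (+58) = 254.89.
T_out = 10⁶/254.89 = 3923.3 K → 3920 K; t = 39.2.
B = 138.5·ln(39.2 − 10) − 305.0 = 138.5·ln 29.2 − 305.0 = 138.5·3.3742 − 305.0 = 162.322.
Rounded: 162.

162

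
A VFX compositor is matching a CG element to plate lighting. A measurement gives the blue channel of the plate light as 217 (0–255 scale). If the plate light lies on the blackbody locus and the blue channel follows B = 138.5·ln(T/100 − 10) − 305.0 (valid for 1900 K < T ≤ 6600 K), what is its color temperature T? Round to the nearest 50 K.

5350 K

ln(t − 10) = (217 + 305.0) / 138.5 = 3.7690.
t − 10 = e^3.7690 = 43.335, so t = 53.335.
T = 100·t = 5333 K → 5350 K to the nearest 50 K.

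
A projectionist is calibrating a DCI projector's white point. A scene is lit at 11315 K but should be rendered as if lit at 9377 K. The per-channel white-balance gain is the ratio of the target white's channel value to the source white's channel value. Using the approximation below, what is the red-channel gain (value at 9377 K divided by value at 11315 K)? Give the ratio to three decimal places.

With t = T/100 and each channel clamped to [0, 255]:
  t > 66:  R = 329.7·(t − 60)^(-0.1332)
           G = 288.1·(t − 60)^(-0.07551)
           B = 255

1.062

At 11315 K (t = 113.15):
  R = 329.7·(113.15 − 60)^(-0.1332) = 329.7·53.15^(-0.1332) = 329.7·0.58906 = 194.215.
At 9377 K (t = 93.77):
  R = 329.7·(93.77 − 60)^(-0.1332) = 329.7·33.77^(-0.1332) = 329.7·0.62575 = 206.309.
Gain = 206.309 / 194.215 = 1.0623 → 1.062.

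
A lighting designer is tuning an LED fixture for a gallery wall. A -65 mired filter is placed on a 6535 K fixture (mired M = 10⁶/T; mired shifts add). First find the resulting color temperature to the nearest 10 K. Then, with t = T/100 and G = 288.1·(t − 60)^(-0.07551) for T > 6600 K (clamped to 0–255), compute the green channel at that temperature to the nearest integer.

213

M_in = 10⁶/6535 = 153.02; M_out = 153.02 + (-65) = 88.02.
T_out = 10⁶/88.02 = 11360.8 K → 11360 K; t = 113.6.
G = 288.1·(113.6 − 60)^(-0.07551) = 288.1·53.6^(-0.07551) = 288.1·0.74034 = 213.292.
Rounded: 213.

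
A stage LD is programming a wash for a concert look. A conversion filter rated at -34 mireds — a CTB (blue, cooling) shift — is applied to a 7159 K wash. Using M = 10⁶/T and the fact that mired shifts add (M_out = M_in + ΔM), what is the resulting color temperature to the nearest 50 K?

9450 K

M_in = 10⁶/7159 = 139.68 mireds.
M_out = 139.68 + (-34) = 105.68 mireds.
T_out = 10⁶/105.68 = 9462.1 K → 9450 K.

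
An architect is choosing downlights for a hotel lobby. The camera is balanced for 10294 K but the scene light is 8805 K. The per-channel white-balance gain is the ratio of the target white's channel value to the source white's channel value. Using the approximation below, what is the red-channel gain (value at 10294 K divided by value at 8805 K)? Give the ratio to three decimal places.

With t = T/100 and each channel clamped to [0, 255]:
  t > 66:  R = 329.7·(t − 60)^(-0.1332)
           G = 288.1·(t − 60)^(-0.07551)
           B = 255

At 8805 K (t = 88.05):
  R = 329.7·(88.05 − 60)^(-0.1332) = 329.7·28.05^(-0.1332) = 329.7·0.64141 = 211.473.
At 10294 K (t = 102.94):
  R = 329.7·(102.94 − 60)^(-0.1332) = 329.7·42.94^(-0.1332) = 329.7·0.60604 = 199.812.
Gain = 199.812 / 211.473 = 0.9449 → 0.945.

0.945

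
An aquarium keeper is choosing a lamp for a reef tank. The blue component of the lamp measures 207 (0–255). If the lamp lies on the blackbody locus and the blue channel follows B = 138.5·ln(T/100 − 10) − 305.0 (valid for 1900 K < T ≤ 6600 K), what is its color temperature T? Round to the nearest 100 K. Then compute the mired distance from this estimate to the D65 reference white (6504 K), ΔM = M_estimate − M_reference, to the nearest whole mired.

+46 mireds

ln(t − 10) = (207 + 305.0) / 138.5 = 3.6968.
t − 10 = e^3.6968 = 40.316, so t = 50.316.
T = 100·t = 5032 K → 5000 K to the nearest 100 K.
M_estimate = 10⁶/5000 = 200.00; M_reference = 10⁶/6504 = 153.75.
ΔM = 200.00 − 153.75 = 46.25 → +46 mireds.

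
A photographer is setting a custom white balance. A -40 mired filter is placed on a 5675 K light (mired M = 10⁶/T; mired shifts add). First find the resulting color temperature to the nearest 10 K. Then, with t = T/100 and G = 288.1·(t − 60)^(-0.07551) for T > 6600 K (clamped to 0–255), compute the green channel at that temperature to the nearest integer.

237

M_in = 10⁶/5675 = 176.21; M_out = 176.21 + (-40) = 136.21.
T_out = 10⁶/136.21 = 7341.5 K → 7340 K; t = 73.4.
G = 288.1·(73.4 − 60)^(-0.07551) = 288.1·13.4^(-0.07551) = 288.1·0.82204 = 236.829.
Rounded: 237.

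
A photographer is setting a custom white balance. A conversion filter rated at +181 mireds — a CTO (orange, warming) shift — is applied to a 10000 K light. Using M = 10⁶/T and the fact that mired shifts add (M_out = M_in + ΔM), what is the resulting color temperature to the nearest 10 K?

M_in = 10⁶/10000 = 100.00 mireds.
M_out = 100.00 + (+181) = 281.00 mireds.
T_out = 10⁶/281.00 = 3558.7 K → 3560 K.

3560 K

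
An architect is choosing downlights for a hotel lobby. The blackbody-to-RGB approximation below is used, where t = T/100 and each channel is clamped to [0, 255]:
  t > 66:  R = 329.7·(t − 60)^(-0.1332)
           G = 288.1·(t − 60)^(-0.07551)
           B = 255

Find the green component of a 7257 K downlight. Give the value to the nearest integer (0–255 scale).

t = 7257/100 = 72.57; the t > 66 branch applies.
G = 288.1·(72.57 − 60)^(-0.07551) = 288.1·12.57^(-0.07551) = 288.1·0.82602 = 237.976.
Rounded: 238.

238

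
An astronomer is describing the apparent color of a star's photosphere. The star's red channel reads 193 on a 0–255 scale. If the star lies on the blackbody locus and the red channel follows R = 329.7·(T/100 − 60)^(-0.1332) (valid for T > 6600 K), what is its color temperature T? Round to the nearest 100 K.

(t − 60)^(-0.1332) = 193/329.7 = 0.58538.
t − 60 = 0.58538^(1/-0.1332) = 0.58538^(-7.508) = 55.713, so t = 115.713.
T = 100·t = 11571 K → 11600 K to the nearest 100 K.

11600 K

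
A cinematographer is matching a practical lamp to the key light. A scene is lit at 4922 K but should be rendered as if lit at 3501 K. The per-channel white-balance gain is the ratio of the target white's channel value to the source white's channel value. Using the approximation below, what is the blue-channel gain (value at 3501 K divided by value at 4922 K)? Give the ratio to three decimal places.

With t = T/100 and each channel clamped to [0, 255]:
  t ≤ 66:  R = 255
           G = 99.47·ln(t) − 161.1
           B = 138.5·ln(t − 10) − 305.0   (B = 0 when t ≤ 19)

At 4922 K (t = 49.22):
  B = 138.5·ln(49.22 − 10) − 305.0 = 138.5·ln 39.22 − 305.0 = 138.5·3.6692 − 305.0 = 203.182.
At 3501 K (t = 35.01):
  B = 138.5·ln(35.01 − 10) − 305.0 = 138.5·ln 25.01 − 305.0 = 138.5·3.2193 − 305.0 = 140.870.
Gain = 140.870 / 203.182 = 0.6933 → 0.693.

0.693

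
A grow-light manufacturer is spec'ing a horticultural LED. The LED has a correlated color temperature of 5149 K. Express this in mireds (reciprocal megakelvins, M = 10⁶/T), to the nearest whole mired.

194 mireds

M = 10⁶ / 5149 = 194.212 → 194 mireds.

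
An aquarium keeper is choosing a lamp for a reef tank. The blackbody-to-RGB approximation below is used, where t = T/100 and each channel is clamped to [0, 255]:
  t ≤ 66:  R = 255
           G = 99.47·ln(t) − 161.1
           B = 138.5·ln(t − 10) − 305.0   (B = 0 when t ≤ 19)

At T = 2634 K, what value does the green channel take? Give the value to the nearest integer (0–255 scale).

164

t = 2634/100 = 26.34; the t ≤ 66 branch applies.
G = 99.47·ln 26.34 − 161.1 = 99.47·3.2711 − 161.1 = 164.275.
Rounded: 164.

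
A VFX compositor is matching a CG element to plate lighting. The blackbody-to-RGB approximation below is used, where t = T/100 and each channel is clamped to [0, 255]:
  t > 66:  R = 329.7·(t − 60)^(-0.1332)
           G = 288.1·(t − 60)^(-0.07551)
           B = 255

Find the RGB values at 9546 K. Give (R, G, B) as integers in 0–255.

t = 9546/100 = 95.46; the t > 66 branch applies.
R = 329.7·(95.46 − 60)^(-0.1332) = 329.7·35.46^(-0.1332) = 329.7·0.62169 = 204.972.
G = 288.1·(95.46 − 60)^(-0.07551) = 288.1·35.46^(-0.07551) = 288.1·0.76380 = 220.051.
B = 255 by definition for t > 66.
Rounded: (205, 220, 255).

(205, 220, 255)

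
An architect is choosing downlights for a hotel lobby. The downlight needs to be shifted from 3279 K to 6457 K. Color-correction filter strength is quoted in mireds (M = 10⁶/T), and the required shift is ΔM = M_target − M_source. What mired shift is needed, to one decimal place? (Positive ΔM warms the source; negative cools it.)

-150.1 mireds

M_source = 10⁶/3279 = 304.971; M_target = 10⁶/6457 = 154.871.
ΔM = 154.871 − 304.971 = -150.100 → -150.1 mireds, a cooling shift.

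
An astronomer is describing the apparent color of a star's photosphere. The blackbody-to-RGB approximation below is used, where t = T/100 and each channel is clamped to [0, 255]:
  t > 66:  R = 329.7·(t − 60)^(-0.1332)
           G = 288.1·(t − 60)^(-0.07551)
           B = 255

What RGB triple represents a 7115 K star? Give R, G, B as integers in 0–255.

R=239, G=240, B=255

t = 7115/100 = 71.15; the t > 66 branch applies.
R = 329.7·(71.15 − 60)^(-0.1332) = 329.7·11.15^(-0.1332) = 329.7·0.72528 = 239.123.
G = 288.1·(71.15 − 60)^(-0.07551) = 288.1·11.15^(-0.07551) = 288.1·0.83353 = 240.139.
B = 255 by definition for t > 66.
Rounded: (239, 240, 255).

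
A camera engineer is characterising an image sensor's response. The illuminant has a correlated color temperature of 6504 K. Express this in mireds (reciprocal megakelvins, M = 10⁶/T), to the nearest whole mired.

154 mireds

M = 10⁶ / 6504 = 153.752 → 154 mireds.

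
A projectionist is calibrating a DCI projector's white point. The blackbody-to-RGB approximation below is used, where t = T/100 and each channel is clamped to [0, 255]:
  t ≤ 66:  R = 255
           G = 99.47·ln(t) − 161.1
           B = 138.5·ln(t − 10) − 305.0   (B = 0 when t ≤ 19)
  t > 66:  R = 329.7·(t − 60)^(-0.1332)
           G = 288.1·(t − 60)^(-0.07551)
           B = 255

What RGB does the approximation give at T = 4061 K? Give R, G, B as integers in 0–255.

R=255, G=207, B=169

t = 4061/100 = 40.61; the t ≤ 66 branch applies.
R = 255 by definition for t ≤ 66.
G = 99.47·ln 40.61 − 161.1 = 99.47·3.7040 − 161.1 = 207.338.
B = 138.5·ln(40.61 − 10) − 305.0 = 138.5·ln 30.61 − 305.0 = 138.5·3.4213 − 305.0 = 168.854.
Rounded: (255, 207, 169).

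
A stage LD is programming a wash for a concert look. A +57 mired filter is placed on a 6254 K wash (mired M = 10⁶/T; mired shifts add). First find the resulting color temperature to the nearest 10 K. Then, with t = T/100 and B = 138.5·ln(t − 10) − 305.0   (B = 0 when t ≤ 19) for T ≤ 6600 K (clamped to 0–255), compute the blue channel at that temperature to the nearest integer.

M_in = 10⁶/6254 = 159.90; M_out = 159.90 + (+57) = 216.90.
T_out = 10⁶/216.90 = 4610.5 K → 4610 K; t = 46.1.
B = 138.5·ln(46.1 − 10) − 305.0 = 138.5·ln 36.1 − 305.0 = 138.5·3.5863 − 305.0 = 191.702.
Rounded: 192.

192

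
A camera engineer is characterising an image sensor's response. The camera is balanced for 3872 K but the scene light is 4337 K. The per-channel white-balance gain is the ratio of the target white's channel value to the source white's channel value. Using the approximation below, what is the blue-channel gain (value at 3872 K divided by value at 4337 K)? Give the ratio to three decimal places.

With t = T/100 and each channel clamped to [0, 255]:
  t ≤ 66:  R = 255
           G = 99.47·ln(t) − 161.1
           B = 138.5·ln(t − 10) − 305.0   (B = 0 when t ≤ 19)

0.885

At 4337 K (t = 43.37):
  B = 138.5·ln(43.37 − 10) − 305.0 = 138.5·ln 33.37 − 305.0 = 138.5·3.5077 − 305.0 = 180.811.
At 3872 K (t = 38.72):
  B = 138.5·ln(38.72 − 10) − 305.0 = 138.5·ln 28.72 − 305.0 = 138.5·3.3576 − 305.0 = 160.027.
Gain = 160.027 / 180.811 = 0.8851 → 0.885.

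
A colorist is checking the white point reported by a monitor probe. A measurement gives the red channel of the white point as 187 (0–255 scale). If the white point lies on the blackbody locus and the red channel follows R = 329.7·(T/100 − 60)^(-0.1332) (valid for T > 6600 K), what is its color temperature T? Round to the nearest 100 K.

(t − 60)^(-0.1332) = 187/329.7 = 0.56718.
t − 60 = 0.56718^(1/-0.1332) = 0.56718^(-7.508) = 70.620, so t = 130.620.
T = 100·t = 13062 K → 13100 K to the nearest 100 K.

13100 K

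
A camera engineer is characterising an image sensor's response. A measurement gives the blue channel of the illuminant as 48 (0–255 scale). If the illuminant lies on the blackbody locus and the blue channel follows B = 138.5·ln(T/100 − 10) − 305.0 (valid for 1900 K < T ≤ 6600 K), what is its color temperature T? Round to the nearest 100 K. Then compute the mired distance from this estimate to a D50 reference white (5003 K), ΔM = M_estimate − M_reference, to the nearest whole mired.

ln(t − 10) = (48 + 305.0) / 138.5 = 2.5487.
t − 10 = e^2.5487 = 12.791, so t = 22.791.
T = 100·t = 2279 K → 2300 K to the nearest 100 K.
M_estimate = 10⁶/2300 = 434.78; M_reference = 10⁶/5003 = 199.88.
ΔM = 434.78 − 199.88 = 234.90 → +235 mireds.

+235 mireds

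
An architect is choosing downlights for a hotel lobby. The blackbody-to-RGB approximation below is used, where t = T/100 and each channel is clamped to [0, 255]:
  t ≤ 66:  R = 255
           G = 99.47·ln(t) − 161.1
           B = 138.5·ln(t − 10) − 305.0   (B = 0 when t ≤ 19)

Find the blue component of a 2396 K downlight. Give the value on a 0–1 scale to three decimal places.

0.236

t = 2396/100 = 23.96; the t ≤ 66 branch applies.
B = 138.5·ln(23.96 − 10) − 305.0 = 138.5·ln 13.96 − 305.0 = 138.5·2.6362 − 305.0 = 60.113.
On a 0–1 scale: 60.113/255 = 0.2357 → 0.236.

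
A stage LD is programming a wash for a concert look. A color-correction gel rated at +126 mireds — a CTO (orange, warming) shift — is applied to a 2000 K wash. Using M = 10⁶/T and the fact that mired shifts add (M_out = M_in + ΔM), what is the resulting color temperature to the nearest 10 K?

1600 K

M_in = 10⁶/2000 = 500.00 mireds.
M_out = 500.00 + (+126) = 626.00 mireds.
T_out = 10⁶/626.00 = 1597.4 K → 1600 K.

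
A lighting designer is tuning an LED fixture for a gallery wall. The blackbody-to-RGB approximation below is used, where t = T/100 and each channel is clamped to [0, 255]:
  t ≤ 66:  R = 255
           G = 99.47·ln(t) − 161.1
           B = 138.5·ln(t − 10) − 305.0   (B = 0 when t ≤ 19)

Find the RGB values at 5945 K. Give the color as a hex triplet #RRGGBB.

t = 5945/100 = 59.45; the t ≤ 66 branch applies.
R = 255 by definition for t ≤ 66.
G = 99.47·ln 59.45 − 161.1 = 99.47·4.0851 − 161.1 = 245.248.
B = 138.5·ln(59.45 − 10) − 305.0 = 138.5·ln 49.45 − 305.0 = 138.5·3.9010 − 305.0 = 235.283.
Rounded: (255, 245, 235).
In hex: #FFF5EB.

#FFF5EB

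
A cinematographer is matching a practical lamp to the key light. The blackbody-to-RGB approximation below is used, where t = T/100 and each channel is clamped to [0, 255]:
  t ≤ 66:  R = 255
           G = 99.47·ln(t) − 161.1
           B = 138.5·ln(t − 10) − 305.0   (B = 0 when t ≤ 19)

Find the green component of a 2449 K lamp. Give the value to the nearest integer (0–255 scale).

t = 2449/100 = 24.49; the t ≤ 66 branch applies.
G = 99.47·ln 24.49 − 161.1 = 99.47·3.1983 − 161.1 = 157.031.
Rounded: 157.

157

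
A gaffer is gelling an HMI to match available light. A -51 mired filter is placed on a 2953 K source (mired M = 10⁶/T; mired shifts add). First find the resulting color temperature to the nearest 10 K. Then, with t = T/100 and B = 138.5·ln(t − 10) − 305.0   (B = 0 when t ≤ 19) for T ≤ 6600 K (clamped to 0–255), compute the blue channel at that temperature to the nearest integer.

140

M_in = 10⁶/2953 = 338.64; M_out = 338.64 + (-51) = 287.64.
T_out = 10⁶/287.64 = 3476.6 K → 3480 K; t = 34.8.
B = 138.5·ln(34.8 − 10) − 305.0 = 138.5·ln 24.8 − 305.0 = 138.5·3.2108 − 305.0 = 139.702.
Rounded: 140.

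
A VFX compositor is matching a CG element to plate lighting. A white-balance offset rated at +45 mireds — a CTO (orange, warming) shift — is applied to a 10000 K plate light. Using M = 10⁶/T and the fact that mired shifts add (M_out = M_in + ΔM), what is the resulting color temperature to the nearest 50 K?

6900 K

M_in = 10⁶/10000 = 100.00 mireds.
M_out = 100.00 + (+45) = 145.00 mireds.
T_out = 10⁶/145.00 = 6896.6 K → 6900 K.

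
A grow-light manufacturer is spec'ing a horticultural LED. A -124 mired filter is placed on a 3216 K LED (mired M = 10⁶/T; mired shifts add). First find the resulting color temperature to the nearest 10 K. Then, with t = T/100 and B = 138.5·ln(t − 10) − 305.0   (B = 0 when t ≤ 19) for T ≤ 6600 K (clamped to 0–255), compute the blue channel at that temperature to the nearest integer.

218

M_in = 10⁶/3216 = 310.95; M_out = 310.95 + (-124) = 186.95.
T_out = 10⁶/186.95 = 5349.2 K → 5350 K; t = 53.5.
B = 138.5·ln(53.5 − 10) − 305.0 = 138.5·ln 43.5 − 305.0 = 138.5·3.7728 − 305.0 = 217.527.
Rounded: 218.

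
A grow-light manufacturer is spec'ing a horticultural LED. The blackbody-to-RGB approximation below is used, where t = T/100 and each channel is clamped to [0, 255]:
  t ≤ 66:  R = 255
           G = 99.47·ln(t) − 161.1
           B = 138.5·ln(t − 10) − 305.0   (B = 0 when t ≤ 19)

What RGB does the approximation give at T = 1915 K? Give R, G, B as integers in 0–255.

R=255, G=133, B=2

t = 1915/100 = 19.15; the t ≤ 66 branch applies.
R = 255 by definition for t ≤ 66.
G = 99.47·ln 19.15 − 161.1 = 99.47·2.9523 − 161.1 = 132.566.
B = 138.5·ln(19.15 − 10) − 305.0 = 138.5·ln 9.15 − 305.0 = 138.5·2.2138 − 305.0 = 1.605.
Rounded: (255, 133, 2).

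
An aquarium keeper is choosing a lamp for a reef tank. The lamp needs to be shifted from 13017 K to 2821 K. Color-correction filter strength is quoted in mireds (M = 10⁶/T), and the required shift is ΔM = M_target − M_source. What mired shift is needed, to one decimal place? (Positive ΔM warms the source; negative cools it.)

+277.7 mireds

M_source = 10⁶/13017 = 76.823; M_target = 10⁶/2821 = 354.484.
ΔM = 354.484 − 76.823 = 277.662 → +277.7 mireds, a warming shift.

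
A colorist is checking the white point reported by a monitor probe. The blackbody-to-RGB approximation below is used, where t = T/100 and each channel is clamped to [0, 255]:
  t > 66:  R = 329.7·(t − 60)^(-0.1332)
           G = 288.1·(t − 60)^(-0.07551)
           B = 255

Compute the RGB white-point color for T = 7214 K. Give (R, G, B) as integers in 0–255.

(236, 239, 255)

t = 7214/100 = 72.14; the t > 66 branch applies.
R = 329.7·(72.14 − 60)^(-0.1332) = 329.7·12.14^(-0.1332) = 329.7·0.71710 = 236.429.
G = 288.1·(72.14 − 60)^(-0.07551) = 288.1·12.14^(-0.07551) = 288.1·0.82819 = 238.602.
B = 255 by definition for t > 66.
Rounded: (236, 239, 255).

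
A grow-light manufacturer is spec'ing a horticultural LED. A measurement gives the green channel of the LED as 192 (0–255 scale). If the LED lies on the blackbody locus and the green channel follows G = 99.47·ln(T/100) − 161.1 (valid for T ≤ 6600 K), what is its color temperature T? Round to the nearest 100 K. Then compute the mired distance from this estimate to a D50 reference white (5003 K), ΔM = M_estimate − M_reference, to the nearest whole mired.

ln t = (192 + 161.1) / 99.47 = 3.5498.
t = e^3.5498 = 34.807.
T = 100·t = 3481 K → 3500 K to the nearest 100 K.
M_estimate = 10⁶/3500 = 285.71; M_reference = 10⁶/5003 = 199.88.
ΔM = 285.71 − 199.88 = 85.83 → +86 mireds.

+86 mireds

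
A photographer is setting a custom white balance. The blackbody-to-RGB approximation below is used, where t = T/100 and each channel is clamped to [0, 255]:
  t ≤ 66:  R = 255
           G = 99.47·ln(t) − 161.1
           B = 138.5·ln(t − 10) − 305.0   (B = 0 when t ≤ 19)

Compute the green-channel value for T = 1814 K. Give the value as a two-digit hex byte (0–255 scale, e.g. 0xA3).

t = 1814/100 = 18.14; the t ≤ 66 branch applies.
G = 99.47·ln 18.14 − 161.1 = 99.47·2.8981 − 161.1 = 127.176.
Rounded: 127; in hex, 0x7F.

0x7F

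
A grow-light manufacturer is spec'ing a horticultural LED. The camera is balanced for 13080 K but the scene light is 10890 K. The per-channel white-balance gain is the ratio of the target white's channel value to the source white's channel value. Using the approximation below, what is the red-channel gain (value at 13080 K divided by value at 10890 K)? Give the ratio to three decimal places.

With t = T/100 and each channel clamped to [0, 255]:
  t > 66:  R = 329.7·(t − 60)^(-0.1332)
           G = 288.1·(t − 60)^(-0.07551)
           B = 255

0.952

At 10890 K (t = 108.9):
  R = 329.7·(108.9 − 60)^(-0.1332) = 329.7·48.9^(-0.1332) = 329.7·0.59564 = 196.383.
At 13080 K (t = 130.8):
  R = 329.7·(130.8 − 60)^(-0.1332) = 329.7·70.8^(-0.1332) = 329.7·0.56699 = 186.937.
Gain = 186.937 / 196.383 = 0.9519 → 0.952.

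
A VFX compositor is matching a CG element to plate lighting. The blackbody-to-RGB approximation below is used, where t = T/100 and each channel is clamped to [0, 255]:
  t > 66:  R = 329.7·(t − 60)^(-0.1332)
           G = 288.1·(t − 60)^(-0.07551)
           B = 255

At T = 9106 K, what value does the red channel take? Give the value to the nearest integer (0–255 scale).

209

t = 9106/100 = 91.06; the t > 66 branch applies.
R = 329.7·(91.06 − 60)^(-0.1332) = 329.7·31.06^(-0.1332) = 329.7·0.63276 = 208.621.
Rounded: 209.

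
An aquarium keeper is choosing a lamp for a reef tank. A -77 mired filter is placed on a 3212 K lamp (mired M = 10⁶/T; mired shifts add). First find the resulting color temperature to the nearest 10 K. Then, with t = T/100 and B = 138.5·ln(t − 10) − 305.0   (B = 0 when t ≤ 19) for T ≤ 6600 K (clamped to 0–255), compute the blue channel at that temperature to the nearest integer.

178

M_in = 10⁶/3212 = 311.33; M_out = 311.33 + (-77) = 234.33.
T_out = 10⁶/234.33 = 4267.4 K → 4270 K; t = 42.7.
B = 138.5·ln(42.7 − 10) − 305.0 = 138.5·ln 32.7 − 305.0 = 138.5·3.4874 − 305.0 = 178.001.
Rounded: 178.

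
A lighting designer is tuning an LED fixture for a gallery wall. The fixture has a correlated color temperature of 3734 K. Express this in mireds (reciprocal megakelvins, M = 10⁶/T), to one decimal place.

M = 10⁶ / 3734 = 267.809 → 267.8 mireds.

267.8 mireds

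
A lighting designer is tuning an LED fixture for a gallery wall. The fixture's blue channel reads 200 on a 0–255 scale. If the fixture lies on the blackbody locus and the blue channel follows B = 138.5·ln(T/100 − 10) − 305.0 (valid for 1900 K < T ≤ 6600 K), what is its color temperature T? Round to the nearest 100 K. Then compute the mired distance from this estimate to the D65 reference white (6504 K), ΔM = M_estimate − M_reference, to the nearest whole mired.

ln(t − 10) = (200 + 305.0) / 138.5 = 3.6462.
t − 10 = e^3.6462 = 38.329, so t = 48.329.
T = 100·t = 4833 K → 4800 K to the nearest 100 K.
M_estimate = 10⁶/4800 = 208.33; M_reference = 10⁶/6504 = 153.75.
ΔM = 208.33 − 153.75 = 54.58 → +55 mireds.

+55 mireds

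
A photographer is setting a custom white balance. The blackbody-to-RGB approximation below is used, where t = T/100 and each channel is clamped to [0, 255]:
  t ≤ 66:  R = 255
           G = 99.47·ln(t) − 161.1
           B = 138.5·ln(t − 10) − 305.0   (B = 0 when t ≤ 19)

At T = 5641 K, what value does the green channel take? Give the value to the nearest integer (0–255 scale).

240

t = 5641/100 = 56.41; the t ≤ 66 branch applies.
G = 99.47·ln 56.41 − 161.1 = 99.47·4.0326 − 161.1 = 240.027.
Rounded: 240.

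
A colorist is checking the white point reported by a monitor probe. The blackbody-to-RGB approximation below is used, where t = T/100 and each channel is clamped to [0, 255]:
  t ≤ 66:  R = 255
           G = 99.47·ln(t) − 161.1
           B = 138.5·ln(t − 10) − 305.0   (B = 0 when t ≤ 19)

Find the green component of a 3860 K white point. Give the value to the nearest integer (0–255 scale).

202

t = 3860/100 = 38.6; the t ≤ 66 branch applies.
G = 99.47·ln 38.6 − 161.1 = 99.47·3.6533 − 161.1 = 202.289.
Rounded: 202.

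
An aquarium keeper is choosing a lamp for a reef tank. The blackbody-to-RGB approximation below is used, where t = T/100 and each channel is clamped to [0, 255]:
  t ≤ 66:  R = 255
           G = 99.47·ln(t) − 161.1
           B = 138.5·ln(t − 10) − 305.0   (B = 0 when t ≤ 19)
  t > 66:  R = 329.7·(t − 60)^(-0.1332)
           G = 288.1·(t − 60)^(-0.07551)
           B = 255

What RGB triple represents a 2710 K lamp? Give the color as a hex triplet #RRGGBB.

#FFA758

t = 2710/100 = 27.1; the t ≤ 66 branch applies.
R = 255 by definition for t ≤ 66.
G = 99.47·ln 27.1 − 161.1 = 99.47·3.2995 − 161.1 = 167.105.
B = 138.5·ln(27.1 − 10) − 305.0 = 138.5·ln 17.1 − 305.0 = 138.5·2.8391 − 305.0 = 88.212.
Rounded: (255, 167, 88).
In hex: #FFA758.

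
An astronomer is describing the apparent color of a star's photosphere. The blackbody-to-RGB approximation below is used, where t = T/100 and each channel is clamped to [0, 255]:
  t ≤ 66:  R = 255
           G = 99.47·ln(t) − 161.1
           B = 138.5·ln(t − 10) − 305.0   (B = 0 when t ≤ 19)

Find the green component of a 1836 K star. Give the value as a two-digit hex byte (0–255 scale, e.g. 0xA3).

t = 1836/100 = 18.36; the t ≤ 66 branch applies.
G = 99.47·ln 18.36 − 161.1 = 99.47·2.9102 − 161.1 = 128.375.
Rounded: 128; in hex, 0x80.

0x80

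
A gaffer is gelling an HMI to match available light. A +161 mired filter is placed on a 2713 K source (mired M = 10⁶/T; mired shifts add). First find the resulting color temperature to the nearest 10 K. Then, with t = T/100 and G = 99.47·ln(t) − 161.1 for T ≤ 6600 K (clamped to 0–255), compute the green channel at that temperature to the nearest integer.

131

M_in = 10⁶/2713 = 368.60; M_out = 368.60 + (+161) = 529.60.
T_out = 10⁶/529.60 = 1888.2 K → 1890 K; t = 18.9.
G = 99.47·ln 18.9 − 161.1 = 99.47·2.9392 − 161.1 = 131.258.
Rounded: 131.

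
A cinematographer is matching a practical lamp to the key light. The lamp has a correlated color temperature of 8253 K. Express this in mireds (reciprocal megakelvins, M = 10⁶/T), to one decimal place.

121.2 mireds

M = 10⁶ / 8253 = 121.168 → 121.2 mireds.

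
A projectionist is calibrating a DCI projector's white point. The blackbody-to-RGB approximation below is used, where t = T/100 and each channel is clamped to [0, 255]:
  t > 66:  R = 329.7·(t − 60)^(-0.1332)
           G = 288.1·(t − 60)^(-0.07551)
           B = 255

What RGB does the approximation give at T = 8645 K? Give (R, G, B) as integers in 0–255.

(213, 225, 255)

t = 8645/100 = 86.45; the t > 66 branch applies.
R = 329.7·(86.45 − 60)^(-0.1332) = 329.7·26.45^(-0.1332) = 329.7·0.64645 = 213.134.
G = 288.1·(86.45 − 60)^(-0.07551) = 288.1·26.45^(-0.07551) = 288.1·0.78089 = 224.976.
B = 255 by definition for t > 66.
Rounded: (213, 225, 255).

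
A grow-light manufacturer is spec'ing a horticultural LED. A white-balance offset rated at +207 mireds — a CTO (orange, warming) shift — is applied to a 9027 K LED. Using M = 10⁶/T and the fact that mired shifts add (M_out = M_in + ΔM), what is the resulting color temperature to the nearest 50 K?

M_in = 10⁶/9027 = 110.78 mireds.
M_out = 110.78 + (+207) = 317.78 mireds.
T_out = 10⁶/317.78 = 3146.8 K → 3150 K.

3150 K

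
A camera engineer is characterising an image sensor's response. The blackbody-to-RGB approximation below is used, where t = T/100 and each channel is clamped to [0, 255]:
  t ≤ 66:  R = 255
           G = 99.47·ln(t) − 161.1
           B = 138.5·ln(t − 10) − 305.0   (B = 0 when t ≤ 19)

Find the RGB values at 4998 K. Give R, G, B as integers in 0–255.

t = 4998/100 = 49.98; the t ≤ 66 branch applies.
R = 255 by definition for t ≤ 66.
G = 99.47·ln 49.98 − 161.1 = 99.47·3.9116 − 161.1 = 227.989.
B = 138.5·ln(49.98 − 10) − 305.0 = 138.5·ln 39.98 − 305.0 = 138.5·3.6884 − 305.0 = 205.841.
Rounded: (255, 228, 206).

R=255, G=228, B=206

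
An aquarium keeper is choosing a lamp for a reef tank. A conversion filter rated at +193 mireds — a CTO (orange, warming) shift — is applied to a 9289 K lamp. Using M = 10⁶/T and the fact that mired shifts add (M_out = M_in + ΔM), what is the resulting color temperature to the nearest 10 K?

3330 K

M_in = 10⁶/9289 = 107.65 mireds.
M_out = 107.65 + (+193) = 300.65 mireds.
T_out = 10⁶/300.65 = 3326.1 K → 3330 K.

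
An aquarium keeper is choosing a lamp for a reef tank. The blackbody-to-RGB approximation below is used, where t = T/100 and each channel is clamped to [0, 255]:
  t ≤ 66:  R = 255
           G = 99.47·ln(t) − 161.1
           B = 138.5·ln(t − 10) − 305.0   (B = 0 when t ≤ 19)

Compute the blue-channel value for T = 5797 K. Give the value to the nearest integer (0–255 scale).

231

t = 5797/100 = 57.97; the t ≤ 66 branch applies.
B = 138.5·ln(57.97 − 10) − 305.0 = 138.5·ln 47.97 − 305.0 = 138.5·3.8706 − 305.0 = 231.075.
Rounded: 231.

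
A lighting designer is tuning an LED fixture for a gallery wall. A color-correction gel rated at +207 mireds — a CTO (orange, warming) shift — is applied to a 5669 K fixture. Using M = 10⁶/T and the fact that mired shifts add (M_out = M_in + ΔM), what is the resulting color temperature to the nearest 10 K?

2610 K

M_in = 10⁶/5669 = 176.40 mireds.
M_out = 176.40 + (+207) = 383.40 mireds.
T_out = 10⁶/383.40 = 2608.3 K → 2610 K.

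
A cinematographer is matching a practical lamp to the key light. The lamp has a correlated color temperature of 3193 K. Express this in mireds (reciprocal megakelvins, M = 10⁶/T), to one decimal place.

M = 10⁶ / 3193 = 313.185 → 313.2 mireds.

313.2 mireds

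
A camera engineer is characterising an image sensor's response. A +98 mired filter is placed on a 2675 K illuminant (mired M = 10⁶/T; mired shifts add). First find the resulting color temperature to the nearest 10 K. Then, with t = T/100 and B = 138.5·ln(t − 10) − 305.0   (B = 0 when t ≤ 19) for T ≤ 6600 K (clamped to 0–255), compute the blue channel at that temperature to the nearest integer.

30

M_in = 10⁶/2675 = 373.83; M_out = 373.83 + (+98) = 471.83.
T_out = 10⁶/471.83 = 2119.4 K → 2120 K; t = 21.2.
B = 138.5·ln(21.2 − 10) − 305.0 = 138.5·ln 11.2 − 305.0 = 138.5·2.4159 − 305.0 = 29.604.
Rounded: 30.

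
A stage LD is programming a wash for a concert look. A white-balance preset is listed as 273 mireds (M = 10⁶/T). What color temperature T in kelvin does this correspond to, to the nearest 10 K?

T = 10⁶ / 273 = 3663.00 K → 3660 K.

3660 K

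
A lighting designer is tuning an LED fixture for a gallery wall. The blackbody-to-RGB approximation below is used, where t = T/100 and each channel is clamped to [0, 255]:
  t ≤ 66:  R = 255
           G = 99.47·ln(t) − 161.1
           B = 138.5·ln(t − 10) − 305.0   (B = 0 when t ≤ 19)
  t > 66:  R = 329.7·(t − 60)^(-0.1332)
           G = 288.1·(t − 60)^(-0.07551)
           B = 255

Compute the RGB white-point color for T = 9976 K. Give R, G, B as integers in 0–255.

R=202, G=218, B=255

t = 9976/100 = 99.76; the t > 66 branch applies.
R = 329.7·(99.76 − 60)^(-0.1332) = 329.7·39.76^(-0.1332) = 329.7·0.61229 = 201.870.
G = 288.1·(99.76 − 60)^(-0.07551) = 288.1·39.76^(-0.07551) = 288.1·0.75723 = 218.157.
B = 255 by definition for t > 66.
Rounded: (202, 218, 255).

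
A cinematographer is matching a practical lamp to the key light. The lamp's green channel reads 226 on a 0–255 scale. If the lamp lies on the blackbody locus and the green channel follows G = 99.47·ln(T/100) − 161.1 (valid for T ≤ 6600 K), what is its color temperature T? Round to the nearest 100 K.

4900 K

ln t = (226 + 161.1) / 99.47 = 3.8916.
t = e^3.8916 = 48.990.
T = 100·t = 4899 K → 4900 K to the nearest 100 K.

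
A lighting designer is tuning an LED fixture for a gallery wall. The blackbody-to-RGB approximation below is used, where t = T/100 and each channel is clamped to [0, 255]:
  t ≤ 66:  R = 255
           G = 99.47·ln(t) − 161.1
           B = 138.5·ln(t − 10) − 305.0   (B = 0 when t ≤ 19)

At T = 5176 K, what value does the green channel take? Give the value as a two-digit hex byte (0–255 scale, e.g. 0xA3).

t = 5176/100 = 51.76; the t ≤ 66 branch applies.
G = 99.47·ln 51.76 − 161.1 = 99.47·3.9466 − 161.1 = 231.470.
Rounded: 231; in hex, 0xE7.

0xE7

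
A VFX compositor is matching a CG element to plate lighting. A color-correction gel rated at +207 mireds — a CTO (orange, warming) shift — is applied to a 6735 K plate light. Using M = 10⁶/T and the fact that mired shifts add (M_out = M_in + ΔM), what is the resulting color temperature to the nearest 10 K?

M_in = 10⁶/6735 = 148.48 mireds.
M_out = 148.48 + (+207) = 355.48 mireds.
T_out = 10⁶/355.48 = 2813.1 K → 2810 K.

2810 K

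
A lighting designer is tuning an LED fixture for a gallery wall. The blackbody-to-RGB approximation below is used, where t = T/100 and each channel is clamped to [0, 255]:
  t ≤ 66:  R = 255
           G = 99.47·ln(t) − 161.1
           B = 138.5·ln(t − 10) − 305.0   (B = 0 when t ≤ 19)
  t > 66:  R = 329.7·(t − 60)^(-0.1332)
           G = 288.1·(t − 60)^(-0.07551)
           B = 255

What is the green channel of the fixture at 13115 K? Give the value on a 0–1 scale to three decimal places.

t = 13115/100 = 131.15; the t > 66 branch applies.
G = 288.1·(131.15 − 60)^(-0.07551) = 288.1·71.15^(-0.07551) = 288.1·0.72467 = 208.778.
On a 0–1 scale: 208.778/255 = 0.8187 → 0.819.

0.819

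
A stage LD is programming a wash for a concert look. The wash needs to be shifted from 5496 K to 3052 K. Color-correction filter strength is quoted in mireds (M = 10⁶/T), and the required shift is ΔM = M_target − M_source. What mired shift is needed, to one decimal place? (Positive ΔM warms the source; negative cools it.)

M_source = 10⁶/5496 = 181.951; M_target = 10⁶/3052 = 327.654.
ΔM = 327.654 − 181.951 = 145.703 → +145.7 mireds, a warming shift.

+145.7 mireds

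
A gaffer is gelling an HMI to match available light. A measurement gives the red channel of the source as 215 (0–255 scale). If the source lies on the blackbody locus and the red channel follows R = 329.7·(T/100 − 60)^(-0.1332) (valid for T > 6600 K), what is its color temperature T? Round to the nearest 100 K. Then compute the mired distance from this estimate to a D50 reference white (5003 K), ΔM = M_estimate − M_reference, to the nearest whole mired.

(t − 60)^(-0.1332) = 215/329.7 = 0.65211.
t − 60 = 0.65211^(1/-0.1332) = 0.65211^(-7.508) = 24.774, so t = 84.774.
T = 100·t = 8477 K → 8500 K to the nearest 100 K.
M_estimate = 10⁶/8500 = 117.65; M_reference = 10⁶/5003 = 199.88.
ΔM = 117.65 − 199.88 = -82.23 → -82 mireds.

-82 mireds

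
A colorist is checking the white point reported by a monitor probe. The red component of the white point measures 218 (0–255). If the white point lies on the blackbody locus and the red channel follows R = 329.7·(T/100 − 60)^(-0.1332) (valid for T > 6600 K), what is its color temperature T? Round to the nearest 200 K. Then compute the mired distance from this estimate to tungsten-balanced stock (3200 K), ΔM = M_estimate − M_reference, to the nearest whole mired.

-191 mireds

(t − 60)^(-0.1332) = 218/329.7 = 0.66121.
t − 60 = 0.66121^(1/-0.1332) = 0.66121^(-7.508) = 22.326, so t = 82.326.
T = 100·t = 8233 K → 8200 K to the nearest 200 K.
M_estimate = 10⁶/8200 = 121.95; M_reference = 10⁶/3200 = 312.50.
ΔM = 121.95 − 312.50 = -190.55 → -191 mireds.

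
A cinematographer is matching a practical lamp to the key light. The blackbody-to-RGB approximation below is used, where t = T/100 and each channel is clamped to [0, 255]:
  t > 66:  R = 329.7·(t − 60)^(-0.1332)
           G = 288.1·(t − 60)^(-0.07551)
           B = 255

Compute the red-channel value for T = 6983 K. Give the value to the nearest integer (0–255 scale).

t = 6983/100 = 69.83; the t > 66 branch applies.
R = 329.7·(69.83 − 60)^(-0.1332) = 329.7·9.83^(-0.1332) = 329.7·0.73755 = 243.170.
Rounded: 243.

243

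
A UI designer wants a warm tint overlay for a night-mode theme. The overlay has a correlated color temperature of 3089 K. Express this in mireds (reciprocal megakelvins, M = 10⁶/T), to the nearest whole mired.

324 mireds

M = 10⁶ / 3089 = 323.729 → 324 mireds.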